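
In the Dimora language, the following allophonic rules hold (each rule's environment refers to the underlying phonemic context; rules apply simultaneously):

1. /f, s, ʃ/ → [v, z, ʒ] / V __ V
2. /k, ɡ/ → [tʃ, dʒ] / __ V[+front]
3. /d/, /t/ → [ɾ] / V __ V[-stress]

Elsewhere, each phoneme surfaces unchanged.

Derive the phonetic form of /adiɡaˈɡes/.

Rule 3 applies to /d/ (between /a/ and /i/: between a vowel and a following unstressed vowel) → [ɾ].
/ɡ/ (between /i/ and /a/): rule 2 targets it, but not before a front vowel → unchanged [ɡ].
Rule 2 applies to /ɡ/ (between /a/ and /e/: before a front vowel) → [dʒ].
/s/ (word-final) fails the environment for rule 1, so it stays [s].

[aɾiɡaˈdʒes]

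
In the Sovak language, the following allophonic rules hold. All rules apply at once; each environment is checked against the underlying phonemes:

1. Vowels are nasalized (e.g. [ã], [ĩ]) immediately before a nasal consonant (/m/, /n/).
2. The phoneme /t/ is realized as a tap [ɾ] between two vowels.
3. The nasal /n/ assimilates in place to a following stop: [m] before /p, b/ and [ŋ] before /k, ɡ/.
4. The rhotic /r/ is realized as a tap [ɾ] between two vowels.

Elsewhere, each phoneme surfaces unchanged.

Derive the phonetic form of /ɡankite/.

/ɡ/ (word-initial): no rule targets it → [ɡ].
Rule 1 applies to /a/ (between /ɡ/ and /n/: before a nasal consonant) → [ã].
/n/ — between /a/ and /k/, before a labial or velar stop — surfaces as [ŋ] (rule 3).
/k/ (between /n/ and /i/) is unaffected → [k].
/i/ — between /k/ and /t/; rule 1 does not apply here → [i].
/t/ meets the environment for rule 2 (between two vowels) → [ɾ].
/e/ — word-final; rule 1 does not apply here → [e].

[ɡãŋkiɾe]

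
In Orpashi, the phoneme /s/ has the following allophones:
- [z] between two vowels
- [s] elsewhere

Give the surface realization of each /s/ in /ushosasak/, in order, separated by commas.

Occurrence 1 (position 2): no conditioning environment matches → elsewhere allophone [s].
Occurrence 2 (position 5): between two vowels → [z].
Occurrence 3 (position 7): between two vowels → [z].

[s], [z], [z]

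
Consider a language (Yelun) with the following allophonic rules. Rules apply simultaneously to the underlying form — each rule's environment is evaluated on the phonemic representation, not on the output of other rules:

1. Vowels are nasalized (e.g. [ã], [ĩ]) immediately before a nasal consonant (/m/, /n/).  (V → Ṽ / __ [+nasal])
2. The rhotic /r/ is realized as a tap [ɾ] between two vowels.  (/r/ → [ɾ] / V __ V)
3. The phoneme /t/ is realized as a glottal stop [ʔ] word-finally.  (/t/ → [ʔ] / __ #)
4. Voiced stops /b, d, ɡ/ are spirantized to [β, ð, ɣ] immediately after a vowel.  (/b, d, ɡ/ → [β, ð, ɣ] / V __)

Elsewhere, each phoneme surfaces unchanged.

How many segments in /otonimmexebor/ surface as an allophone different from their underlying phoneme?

Segments that undergo a rule: /o/ → [õ] (rule 1); /i/ → [ĩ] (rule 1); /b/ → [β] (rule 4).
All other segments surface unchanged.

3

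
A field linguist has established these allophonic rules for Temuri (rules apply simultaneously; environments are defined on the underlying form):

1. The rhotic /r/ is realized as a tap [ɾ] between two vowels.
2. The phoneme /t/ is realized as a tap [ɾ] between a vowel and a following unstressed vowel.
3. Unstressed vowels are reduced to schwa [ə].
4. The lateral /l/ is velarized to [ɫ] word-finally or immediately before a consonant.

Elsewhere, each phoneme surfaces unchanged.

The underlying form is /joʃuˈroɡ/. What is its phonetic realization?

[jəʃəˈɾoɡ]

/j/ (word-initial) is unaffected → [j].
/o/ (between /j/ and /ʃ/): in an unstressed syllable, so rule 3 applies → [ə].
/ʃ/ (between /o/ and /u/) is unaffected → [ʃ].
/u/ meets the environment for rule 3 (in an unstressed syllable) → [ə].
/r/ (between /u/ and /o/) occurs between two vowels → [ɾ] by rule 1.
/o/ (between /r/ and /ɡ/) is in the target of rule 3 but the environment (in an unstressed syllable) is not met → [o].
/ɡ/ (word-final): no rule targets it → [ɡ].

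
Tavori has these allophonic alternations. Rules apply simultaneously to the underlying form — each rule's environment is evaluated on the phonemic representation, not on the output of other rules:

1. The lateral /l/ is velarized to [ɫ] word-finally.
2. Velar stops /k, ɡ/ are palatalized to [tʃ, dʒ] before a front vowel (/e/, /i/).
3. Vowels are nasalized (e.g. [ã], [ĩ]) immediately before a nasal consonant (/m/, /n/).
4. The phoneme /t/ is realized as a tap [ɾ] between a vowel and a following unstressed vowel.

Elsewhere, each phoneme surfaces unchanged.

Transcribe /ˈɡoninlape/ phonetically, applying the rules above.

[ˈɡõnĩnlape]

/ɡ/ — word-initial; rule 2 does not apply here → [ɡ].
Rule 3 applies to /o/ (between /ɡ/ and /n/: before a nasal consonant) → [õ].
/n/ (between /o/ and /i/): no rule targets it → [n].
/i/ (between /n/ and /n/): before a nasal consonant, so rule 3 applies → [ĩ].
/n/ (between /i/ and /l/) is unaffected → [n].
/l/ (between /n/ and /a/): rule 1 targets it, but not word-finally → unchanged [l].
/a/ (between /l/ and /p/) is in the target of rule 3 but the environment (before a nasal consonant) is not met → [a].
/p/ (between /a/ and /e/): no rule targets it → [p].
/e/ — word-final; rule 3 does not apply here → [e].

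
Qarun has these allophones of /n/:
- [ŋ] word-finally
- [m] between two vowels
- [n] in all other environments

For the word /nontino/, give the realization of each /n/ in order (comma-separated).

[n], [n], [m]

Occurrence 1 (position 1): no conditioning environment matches → elsewhere allophone [n].
Occurrence 2 (position 3): no conditioning environment matches → elsewhere allophone [n].
Occurrence 3 (position 6): between two vowels → [m].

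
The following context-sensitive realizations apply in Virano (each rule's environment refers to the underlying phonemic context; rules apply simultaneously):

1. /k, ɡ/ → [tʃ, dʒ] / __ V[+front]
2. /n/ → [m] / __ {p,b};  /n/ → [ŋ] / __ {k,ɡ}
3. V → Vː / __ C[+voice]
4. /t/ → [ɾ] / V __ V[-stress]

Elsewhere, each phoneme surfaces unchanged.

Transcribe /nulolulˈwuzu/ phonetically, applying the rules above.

/n/ (word-initial) fails the environment for rule 2, so it stays [n].
/u/ meets the environment for rule 3 (before a voiced consonant) → [uː].
/o/ — between /l/ and /l/, before a voiced consonant — surfaces as [oː] (rule 3).
/u/ — between /l/ and /l/, before a voiced consonant — surfaces as [uː] (rule 3).
Rule 3 applies to /u/ (between /w/ and /z/: before a voiced consonant) → [uː].
/u/ (word-final) is in the target of rule 3 but the environment (before a voiced consonant) is not met → [u].

[nuːloːluːlˈwuːzu]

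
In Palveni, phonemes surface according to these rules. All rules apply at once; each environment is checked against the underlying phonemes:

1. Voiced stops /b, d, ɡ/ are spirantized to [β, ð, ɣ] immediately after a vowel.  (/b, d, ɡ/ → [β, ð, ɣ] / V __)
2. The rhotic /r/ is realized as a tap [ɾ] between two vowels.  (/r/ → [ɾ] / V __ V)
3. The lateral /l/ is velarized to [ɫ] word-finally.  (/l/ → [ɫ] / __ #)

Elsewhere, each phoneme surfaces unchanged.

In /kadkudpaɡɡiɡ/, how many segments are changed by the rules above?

4

Segments that undergo a rule: /d/ → [ð] (rule 1); /d/ → [ð] (rule 1); /ɡ/ → [ɣ] (rule 1); /ɡ/ → [ɣ] (rule 1).
All other segments surface unchanged.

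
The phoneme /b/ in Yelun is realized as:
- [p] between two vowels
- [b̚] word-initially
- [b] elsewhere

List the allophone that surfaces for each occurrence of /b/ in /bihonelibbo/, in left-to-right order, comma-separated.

[b̚], [b], [b]

Occurrence 1 (position 1): word-initially → [b̚].
Occurrence 2 (position 9): no conditioning environment matches → elsewhere allophone [b].
Occurrence 3 (position 10): no conditioning environment matches → elsewhere allophone [b].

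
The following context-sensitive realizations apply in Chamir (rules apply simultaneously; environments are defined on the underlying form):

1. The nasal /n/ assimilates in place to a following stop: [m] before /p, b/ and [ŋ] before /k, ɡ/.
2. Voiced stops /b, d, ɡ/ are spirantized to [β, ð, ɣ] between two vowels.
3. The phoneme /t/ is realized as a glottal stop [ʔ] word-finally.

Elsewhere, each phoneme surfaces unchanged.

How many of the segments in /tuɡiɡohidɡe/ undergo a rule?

2

Segments that undergo a rule: /ɡ/ → [ɣ] (rule 2); /ɡ/ → [ɣ] (rule 2).
All other segments surface unchanged.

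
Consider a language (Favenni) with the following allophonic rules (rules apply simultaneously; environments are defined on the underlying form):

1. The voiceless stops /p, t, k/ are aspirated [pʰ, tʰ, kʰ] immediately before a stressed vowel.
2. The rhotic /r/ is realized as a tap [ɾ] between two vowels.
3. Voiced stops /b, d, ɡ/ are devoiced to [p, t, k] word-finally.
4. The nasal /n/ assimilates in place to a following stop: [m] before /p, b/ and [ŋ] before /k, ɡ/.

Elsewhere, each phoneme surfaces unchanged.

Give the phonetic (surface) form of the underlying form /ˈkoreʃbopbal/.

[ˈkʰoɾeʃbopbal]

/k/ (word-initial): immediately before a stressed vowel, so rule 1 applies → [kʰ].
/o/ (between /k/ and /r/): no rule targets it → [o].
/r/ (between /o/ and /e/): between two vowels, so rule 2 applies → [ɾ].
/e/ (between /r/ and /ʃ/) is unaffected → [e].
/ʃ/ (between /e/ and /b/) is unaffected → [ʃ].
/b/ (between /ʃ/ and /o/) fails the environment for rule 3, so it stays [b].
/o/ (between /b/ and /p/): no rule targets it → [o].
/p/ (between /o/ and /b/) fails the environment for rule 1, so it stays [p].
/b/ — between /p/ and /a/; rule 3 does not apply here → [b].
/a/ (between /b/ and /l/) is unaffected → [a].
/l/ (word-final) is unaffected → [l].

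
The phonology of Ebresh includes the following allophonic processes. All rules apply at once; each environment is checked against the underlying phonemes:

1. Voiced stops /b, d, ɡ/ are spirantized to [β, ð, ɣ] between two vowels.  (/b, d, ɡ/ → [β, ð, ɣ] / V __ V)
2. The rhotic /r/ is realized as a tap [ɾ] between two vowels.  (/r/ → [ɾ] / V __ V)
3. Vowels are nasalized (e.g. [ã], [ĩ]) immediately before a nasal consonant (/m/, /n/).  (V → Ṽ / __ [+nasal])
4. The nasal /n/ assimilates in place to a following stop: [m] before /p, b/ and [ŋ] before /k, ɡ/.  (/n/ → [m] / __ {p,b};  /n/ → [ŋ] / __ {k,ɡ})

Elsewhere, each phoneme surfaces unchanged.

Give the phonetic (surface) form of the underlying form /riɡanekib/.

/r/ (word-initial) fails the environment for rule 2, so it stays [r].
/i/ (between /r/ and /ɡ/): rule 3 targets it, but not before a nasal consonant → unchanged [i].
/ɡ/ — between /i/ and /a/, between two vowels — surfaces as [ɣ] (rule 1).
/a/ — between /ɡ/ and /n/, before a nasal consonant — surfaces as [ã] (rule 3).
/n/ (between /a/ and /e/) fails the environment for rule 4, so it stays [n].
/e/ (between /n/ and /k/) fails the environment for rule 3, so it stays [e].
/k/ — not in any rule's target class → [k].
/i/ (between /k/ and /b/): rule 3 targets it, but not before a nasal consonant → unchanged [i].
/b/ (word-final) fails the environment for rule 1, so it stays [b].

[riɣãnekib]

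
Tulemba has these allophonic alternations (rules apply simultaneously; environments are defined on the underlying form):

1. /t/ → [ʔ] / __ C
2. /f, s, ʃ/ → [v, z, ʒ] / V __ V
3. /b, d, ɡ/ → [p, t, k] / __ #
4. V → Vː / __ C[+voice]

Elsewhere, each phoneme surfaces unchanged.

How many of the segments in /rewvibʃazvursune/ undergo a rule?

5

Segments that undergo a rule: /e/ → [eː] (rule 4); /i/ → [iː] (rule 4); /a/ → [aː] (rule 4); /u/ → [uː] (rule 4); /u/ → [uː] (rule 4).
All other segments surface unchanged.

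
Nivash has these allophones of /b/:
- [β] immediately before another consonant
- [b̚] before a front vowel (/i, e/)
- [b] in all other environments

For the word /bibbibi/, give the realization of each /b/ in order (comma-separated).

[b̚], [β], [b̚], [b̚]

Occurrence 1 (position 1): before a front vowel (/i, e/) → [b̚].
Occurrence 2 (position 3): immediately before another consonant → [β].
Occurrence 3 (position 4): before a front vowel (/i, e/) → [b̚].
Occurrence 4 (position 6): before a front vowel (/i, e/) → [b̚].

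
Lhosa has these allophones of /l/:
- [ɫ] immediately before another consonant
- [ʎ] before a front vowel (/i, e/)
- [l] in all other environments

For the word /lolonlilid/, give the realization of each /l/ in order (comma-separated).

[l], [l], [ʎ], [ʎ]

Occurrence 1 (position 1): no conditioning environment matches → elsewhere allophone [l].
Occurrence 2 (position 3): no conditioning environment matches → elsewhere allophone [l].
Occurrence 3 (position 6): before a front vowel (/i, e/) → [ʎ].
Occurrence 4 (position 8): before a front vowel (/i, e/) → [ʎ].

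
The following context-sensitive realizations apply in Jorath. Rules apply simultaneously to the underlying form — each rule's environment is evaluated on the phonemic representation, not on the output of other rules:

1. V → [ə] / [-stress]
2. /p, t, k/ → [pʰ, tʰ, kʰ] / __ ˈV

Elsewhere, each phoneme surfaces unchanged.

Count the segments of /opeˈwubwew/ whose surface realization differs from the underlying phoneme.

Segments that undergo a rule: /o/ → [ə] (rule 1); /e/ → [ə] (rule 1); /e/ → [ə] (rule 1).
All other segments surface unchanged.

3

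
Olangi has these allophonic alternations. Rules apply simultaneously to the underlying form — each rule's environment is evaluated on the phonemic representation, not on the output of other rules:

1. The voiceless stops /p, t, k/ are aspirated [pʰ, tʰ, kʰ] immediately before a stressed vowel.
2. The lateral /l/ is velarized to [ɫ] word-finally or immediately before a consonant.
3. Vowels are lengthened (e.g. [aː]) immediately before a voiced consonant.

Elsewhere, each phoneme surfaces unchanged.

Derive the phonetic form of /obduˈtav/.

[oːbduˈtʰaːv]

/o/ meets the environment for rule 3 (before a voiced consonant) → [oː].
/b/ (between /o/ and /d/): no rule targets it → [b].
/d/ (between /b/ and /u/): no rule targets it → [d].
/u/ (between /d/ and /t/) is in the target of rule 3 but the environment (before a voiced consonant) is not met → [u].
/t/ (between /u/ and /a/): immediately before a stressed vowel, so rule 1 applies → [tʰ].
/a/ (between /t/ and /v/): before a voiced consonant, so rule 3 applies → [aː].
/v/ (word-final) is unaffected → [v].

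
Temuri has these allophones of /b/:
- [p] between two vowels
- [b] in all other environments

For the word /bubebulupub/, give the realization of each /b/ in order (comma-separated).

[b], [p], [p], [b]

Occurrence 1 (position 1): no conditioning environment matches → elsewhere allophone [b].
Occurrence 2 (position 3): between two vowels → [p].
Occurrence 3 (position 5): between two vowels → [p].
Occurrence 4 (position 11): no conditioning environment matches → elsewhere allophone [b].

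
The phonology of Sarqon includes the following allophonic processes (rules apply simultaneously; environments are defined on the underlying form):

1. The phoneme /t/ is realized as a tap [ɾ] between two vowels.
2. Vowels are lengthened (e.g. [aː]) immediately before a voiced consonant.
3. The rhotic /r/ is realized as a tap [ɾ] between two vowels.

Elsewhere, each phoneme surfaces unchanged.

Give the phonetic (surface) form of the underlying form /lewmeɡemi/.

/l/ stays [l].
/e/ — between /l/ and /w/, before a voiced consonant — surfaces as [eː] (rule 2).
/w/ (between /e/ and /m/): no rule targets it → [w].
/m/ — not in any rule's target class → [m].
Rule 2 applies to /e/ (between /m/ and /ɡ/: before a voiced consonant) → [eː].
/ɡ/ stays [ɡ].
/e/ (between /ɡ/ and /m/) occurs before a voiced consonant → [eː] by rule 2.
/m/ (between /e/ and /i/): no rule targets it → [m].
/i/ (word-final) fails the environment for rule 2, so it stays [i].

[leːwmeːɡeːmi]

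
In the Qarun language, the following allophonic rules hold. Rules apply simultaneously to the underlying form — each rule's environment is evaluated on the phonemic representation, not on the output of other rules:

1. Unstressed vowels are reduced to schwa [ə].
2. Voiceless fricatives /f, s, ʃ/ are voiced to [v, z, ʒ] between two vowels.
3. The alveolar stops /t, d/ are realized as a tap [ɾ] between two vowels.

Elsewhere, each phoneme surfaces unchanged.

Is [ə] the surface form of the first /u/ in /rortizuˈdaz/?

Yes

Rule 1 applies to /u/ (between /z/ and /d/: in an unstressed syllable) → [ə].
The actual realization is [ə], which matches [ə].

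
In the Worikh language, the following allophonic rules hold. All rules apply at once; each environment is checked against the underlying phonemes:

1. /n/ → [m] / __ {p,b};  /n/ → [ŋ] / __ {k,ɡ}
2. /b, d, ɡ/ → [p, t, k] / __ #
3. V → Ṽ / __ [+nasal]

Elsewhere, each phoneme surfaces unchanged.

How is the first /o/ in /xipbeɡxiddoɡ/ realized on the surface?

/o/ (between /d/ and /ɡ/): rule 3 targets it, but not before a nasal consonant → unchanged [o].

[o]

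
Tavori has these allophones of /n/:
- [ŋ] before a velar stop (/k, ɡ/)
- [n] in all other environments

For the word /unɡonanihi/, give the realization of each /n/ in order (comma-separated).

[ŋ], [n], [n]

Occurrence 1 (position 2): before a velar stop → [ŋ].
Occurrence 2 (position 5): no conditioning environment matches → elsewhere allophone [n].
Occurrence 3 (position 7): no conditioning environment matches → elsewhere allophone [n].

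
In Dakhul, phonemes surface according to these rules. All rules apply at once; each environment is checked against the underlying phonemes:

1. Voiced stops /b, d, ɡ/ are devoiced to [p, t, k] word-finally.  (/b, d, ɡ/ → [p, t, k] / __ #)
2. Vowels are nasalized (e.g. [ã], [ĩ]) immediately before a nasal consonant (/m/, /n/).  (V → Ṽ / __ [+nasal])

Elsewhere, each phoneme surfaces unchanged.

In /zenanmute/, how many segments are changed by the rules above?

2

Segments that undergo a rule: /e/ → [ẽ] (rule 2); /a/ → [ã] (rule 2).
All other segments surface unchanged.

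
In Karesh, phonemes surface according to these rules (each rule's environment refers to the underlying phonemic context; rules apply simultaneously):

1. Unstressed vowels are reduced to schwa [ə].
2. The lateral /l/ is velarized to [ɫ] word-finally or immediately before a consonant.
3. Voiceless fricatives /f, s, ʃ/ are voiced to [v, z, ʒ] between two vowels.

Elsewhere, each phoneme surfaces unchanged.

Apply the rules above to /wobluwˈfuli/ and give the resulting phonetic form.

[wəbləwˈfulə]

/w/ (word-initial) is unaffected → [w].
Rule 1 applies to /o/ (between /w/ and /b/: in an unstressed syllable) → [ə].
/b/ (between /o/ and /l/) is unaffected → [b].
/l/ (between /b/ and /u/) is in the target of rule 2 but the environment (word-finally or immediately before a consonant) is not met → [l].
/u/ — between /l/ and /w/, in an unstressed syllable — surfaces as [ə] (rule 1).
/w/ (between /u/ and /f/): no rule targets it → [w].
/f/ (between /w/ and /u/) is in the target of rule 3 but the environment (between two vowels) is not met → [f].
/u/ (between /f/ and /l/) is in the target of rule 1 but the environment (in an unstressed syllable) is not met → [u].
/l/ (between /u/ and /i/) fails the environment for rule 2, so it stays [l].
/i/ meets the environment for rule 1 (in an unstressed syllable) → [ə].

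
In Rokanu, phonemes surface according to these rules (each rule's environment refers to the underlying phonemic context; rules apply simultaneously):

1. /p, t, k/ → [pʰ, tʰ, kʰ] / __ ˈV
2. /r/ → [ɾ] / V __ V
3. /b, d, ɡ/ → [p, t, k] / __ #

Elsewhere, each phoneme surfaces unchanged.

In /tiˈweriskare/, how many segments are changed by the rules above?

2

Segments that undergo a rule: /r/ → [ɾ] (rule 2); /r/ → [ɾ] (rule 2).
All other segments surface unchanged.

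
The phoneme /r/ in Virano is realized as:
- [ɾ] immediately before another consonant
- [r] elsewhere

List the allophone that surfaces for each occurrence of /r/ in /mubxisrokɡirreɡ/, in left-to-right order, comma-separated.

[r], [ɾ], [r]

Occurrence 1 (position 7): no conditioning environment matches → elsewhere allophone [r].
Occurrence 2 (position 12): immediately before another consonant → [ɾ].
Occurrence 3 (position 13): no conditioning environment matches → elsewhere allophone [r].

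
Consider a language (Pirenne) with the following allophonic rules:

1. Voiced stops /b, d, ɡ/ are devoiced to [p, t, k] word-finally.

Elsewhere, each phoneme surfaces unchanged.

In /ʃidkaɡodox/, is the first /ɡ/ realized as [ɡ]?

/ɡ/ — between /a/ and /o/; rule 1 does not apply here → [ɡ].
The actual realization is [ɡ], which matches [ɡ].

Yes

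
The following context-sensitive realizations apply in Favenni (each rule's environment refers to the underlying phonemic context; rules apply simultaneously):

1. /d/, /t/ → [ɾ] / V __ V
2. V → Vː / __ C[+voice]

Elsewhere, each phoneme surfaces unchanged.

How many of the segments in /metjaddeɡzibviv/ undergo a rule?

4

Segments that undergo a rule: /a/ → [aː] (rule 2); /e/ → [eː] (rule 2); /i/ → [iː] (rule 2); /i/ → [iː] (rule 2).
All other segments surface unchanged.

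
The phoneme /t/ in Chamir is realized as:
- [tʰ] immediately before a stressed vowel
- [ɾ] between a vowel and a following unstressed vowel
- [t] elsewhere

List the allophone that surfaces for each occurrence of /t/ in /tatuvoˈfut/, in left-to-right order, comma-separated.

Occurrence 1 (position 1): no conditioning environment matches → elsewhere allophone [t].
Occurrence 2 (position 3): between a vowel and an unstressed vowel → [ɾ].
Occurrence 3 (position 9): no conditioning environment matches → elsewhere allophone [t].

[t], [ɾ], [t]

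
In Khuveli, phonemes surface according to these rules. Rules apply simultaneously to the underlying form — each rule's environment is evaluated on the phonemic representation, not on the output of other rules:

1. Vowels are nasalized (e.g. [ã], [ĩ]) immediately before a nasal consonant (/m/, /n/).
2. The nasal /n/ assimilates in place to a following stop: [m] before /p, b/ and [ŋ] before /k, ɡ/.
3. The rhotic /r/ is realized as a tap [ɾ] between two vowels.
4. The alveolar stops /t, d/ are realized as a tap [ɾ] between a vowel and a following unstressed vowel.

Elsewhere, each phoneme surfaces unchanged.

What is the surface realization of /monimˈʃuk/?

[mõnĩmˈʃuk]

/m/ stays [m].
/o/ (between /m/ and /n/): before a nasal consonant, so rule 1 applies → [õ].
/n/ (between /o/ and /i/) is in the target of rule 2 but the environment (before a labial or velar stop) is not met → [n].
/i/ (between /n/ and /m/) occurs before a nasal consonant → [ĩ] by rule 1.
/m/ (between /i/ and /ʃ/) is unaffected → [m].
/ʃ/ (between /m/ and /u/): no rule targets it → [ʃ].
/u/ (between /ʃ/ and /k/) fails the environment for rule 1, so it stays [u].
/k/ — not in any rule's target class → [k].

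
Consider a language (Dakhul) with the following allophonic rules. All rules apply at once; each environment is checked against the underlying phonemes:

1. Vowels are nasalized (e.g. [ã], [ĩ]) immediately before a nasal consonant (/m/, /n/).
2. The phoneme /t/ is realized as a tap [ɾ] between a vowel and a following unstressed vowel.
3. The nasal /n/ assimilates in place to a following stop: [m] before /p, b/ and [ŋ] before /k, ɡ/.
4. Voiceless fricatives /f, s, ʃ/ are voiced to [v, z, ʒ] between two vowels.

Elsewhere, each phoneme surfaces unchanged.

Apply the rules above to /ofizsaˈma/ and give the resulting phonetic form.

[ovizsãˈma]

/o/ (word-initial): rule 1 targets it, but not before a nasal consonant → unchanged [o].
/f/ meets the environment for rule 4 (between two vowels) → [v].
/i/ (between /f/ and /z/): rule 1 targets it, but not before a nasal consonant → unchanged [i].
/z/ — not in any rule's target class → [z].
/s/ (between /z/ and /a/) fails the environment for rule 4, so it stays [s].
/a/ meets the environment for rule 1 (before a nasal consonant) → [ã].
/m/ — not in any rule's target class → [m].
/a/ (word-final): rule 1 targets it, but not before a nasal consonant → unchanged [a].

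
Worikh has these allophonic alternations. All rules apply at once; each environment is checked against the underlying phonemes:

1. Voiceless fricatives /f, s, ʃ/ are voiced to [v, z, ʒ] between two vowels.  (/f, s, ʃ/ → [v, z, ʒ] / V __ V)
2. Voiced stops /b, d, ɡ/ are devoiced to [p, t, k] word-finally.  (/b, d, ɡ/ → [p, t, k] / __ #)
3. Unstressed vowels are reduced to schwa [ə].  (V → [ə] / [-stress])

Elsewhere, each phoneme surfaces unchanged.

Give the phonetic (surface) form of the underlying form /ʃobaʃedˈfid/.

/ʃ/ (word-initial) fails the environment for rule 1, so it stays [ʃ].
Rule 3 applies to /o/ (between /ʃ/ and /b/: in an unstressed syllable) → [ə].
/b/ (between /o/ and /a/) fails the environment for rule 2, so it stays [b].
/a/ (between /b/ and /ʃ/): in an unstressed syllable, so rule 3 applies → [ə].
/ʃ/ (between /a/ and /e/) occurs between two vowels → [ʒ] by rule 1.
/e/ (between /ʃ/ and /d/) occurs in an unstressed syllable → [ə] by rule 3.
/d/ (between /e/ and /f/): rule 2 targets it, but not word-finally → unchanged [d].
/f/ (between /d/ and /i/) fails the environment for rule 1, so it stays [f].
/i/ (between /f/ and /d/) is in the target of rule 3 but the environment (in an unstressed syllable) is not met → [i].
/d/ (word-final): word-finally, so rule 2 applies → [t].

[ʃəbəʒədˈfit]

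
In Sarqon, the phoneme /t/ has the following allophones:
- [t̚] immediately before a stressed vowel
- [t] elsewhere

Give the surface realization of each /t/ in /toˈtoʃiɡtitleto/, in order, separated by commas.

[t], [t̚], [t], [t], [t]

Occurrence 1 (position 1): no conditioning environment matches → elsewhere allophone [t].
Occurrence 2 (position 3): immediately before a stressed vowel → [t̚].
Occurrence 3 (position 8): no conditioning environment matches → elsewhere allophone [t].
Occurrence 4 (position 10): no conditioning environment matches → elsewhere allophone [t].
Occurrence 5 (position 13): no conditioning environment matches → elsewhere allophone [t].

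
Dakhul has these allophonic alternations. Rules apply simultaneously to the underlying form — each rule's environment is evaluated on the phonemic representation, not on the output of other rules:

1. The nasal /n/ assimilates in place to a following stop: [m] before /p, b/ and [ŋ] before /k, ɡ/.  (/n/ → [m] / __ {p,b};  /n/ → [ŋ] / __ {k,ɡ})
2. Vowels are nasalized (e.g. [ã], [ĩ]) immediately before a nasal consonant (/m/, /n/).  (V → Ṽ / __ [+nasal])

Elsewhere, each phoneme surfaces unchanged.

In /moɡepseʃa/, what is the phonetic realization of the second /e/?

[e]

/e/ (between /s/ and /ʃ/) is in the target of rule 2 but the environment (before a nasal consonant) is not met → [e].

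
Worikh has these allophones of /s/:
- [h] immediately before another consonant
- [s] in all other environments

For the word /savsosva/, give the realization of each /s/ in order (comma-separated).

[s], [s], [h]

Occurrence 1 (position 1): no conditioning environment matches → elsewhere allophone [s].
Occurrence 2 (position 4): no conditioning environment matches → elsewhere allophone [s].
Occurrence 3 (position 6): immediately before another consonant → [h].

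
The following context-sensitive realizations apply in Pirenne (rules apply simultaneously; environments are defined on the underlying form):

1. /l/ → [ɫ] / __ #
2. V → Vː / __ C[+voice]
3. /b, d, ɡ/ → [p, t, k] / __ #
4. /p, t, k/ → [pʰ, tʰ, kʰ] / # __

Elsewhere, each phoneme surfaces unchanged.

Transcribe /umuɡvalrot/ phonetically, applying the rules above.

[uːmuːɡvaːlrot]

/u/ (word-initial) occurs before a voiced consonant → [uː] by rule 2.
/m/ stays [m].
/u/ meets the environment for rule 2 (before a voiced consonant) → [uː].
/ɡ/ — between /u/ and /v/; rule 3 does not apply here → [ɡ].
/v/ (between /ɡ/ and /a/): no rule targets it → [v].
/a/ meets the environment for rule 2 (before a voiced consonant) → [aː].
/l/ (between /a/ and /r/) fails the environment for rule 1, so it stays [l].
/r/ (between /l/ and /o/): no rule targets it → [r].
/o/ (between /r/ and /t/) fails the environment for rule 2, so it stays [o].
/t/ (word-final) is in the target of rule 4 but the environment (word-initially) is not met → [t].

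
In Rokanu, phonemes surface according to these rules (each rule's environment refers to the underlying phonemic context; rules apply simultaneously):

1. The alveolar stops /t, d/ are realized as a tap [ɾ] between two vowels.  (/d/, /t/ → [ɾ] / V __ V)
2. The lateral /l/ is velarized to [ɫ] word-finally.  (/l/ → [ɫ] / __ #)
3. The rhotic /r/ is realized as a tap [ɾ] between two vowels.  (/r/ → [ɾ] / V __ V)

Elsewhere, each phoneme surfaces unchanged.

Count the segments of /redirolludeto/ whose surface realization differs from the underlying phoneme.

Segments that undergo a rule: /d/ → [ɾ] (rule 1); /r/ → [ɾ] (rule 3); /d/ → [ɾ] (rule 1); /t/ → [ɾ] (rule 1).
All other segments surface unchanged.

4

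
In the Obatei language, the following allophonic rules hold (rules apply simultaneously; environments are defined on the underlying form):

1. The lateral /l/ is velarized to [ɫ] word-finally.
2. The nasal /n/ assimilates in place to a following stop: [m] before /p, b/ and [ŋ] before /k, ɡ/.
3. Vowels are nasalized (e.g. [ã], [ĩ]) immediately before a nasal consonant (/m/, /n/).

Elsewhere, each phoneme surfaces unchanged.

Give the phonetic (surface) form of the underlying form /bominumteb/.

[bõmĩnũmteb]

/b/ (word-initial): no rule targets it → [b].
/o/ — between /b/ and /m/, before a nasal consonant — surfaces as [õ] (rule 3).
/m/ stays [m].
Rule 3 applies to /i/ (between /m/ and /n/: before a nasal consonant) → [ĩ].
/n/ (between /i/ and /u/) is in the target of rule 2 but the environment (before a labial or velar stop) is not met → [n].
/u/ (between /n/ and /m/): before a nasal consonant, so rule 3 applies → [ũ].
/m/ stays [m].
/t/ (between /m/ and /e/): no rule targets it → [t].
/e/ (between /t/ and /b/) fails the environment for rule 3, so it stays [e].
/b/ stays [b].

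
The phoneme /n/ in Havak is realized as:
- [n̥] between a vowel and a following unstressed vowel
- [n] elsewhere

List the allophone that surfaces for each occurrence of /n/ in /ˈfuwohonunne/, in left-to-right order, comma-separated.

Occurrence 1 (position 7): between a vowel and a following unstressed vowel → [n̥].
Occurrence 2 (position 9): no conditioning environment matches → elsewhere allophone [n].
Occurrence 3 (position 10): no conditioning environment matches → elsewhere allophone [n].

[n̥], [n], [n]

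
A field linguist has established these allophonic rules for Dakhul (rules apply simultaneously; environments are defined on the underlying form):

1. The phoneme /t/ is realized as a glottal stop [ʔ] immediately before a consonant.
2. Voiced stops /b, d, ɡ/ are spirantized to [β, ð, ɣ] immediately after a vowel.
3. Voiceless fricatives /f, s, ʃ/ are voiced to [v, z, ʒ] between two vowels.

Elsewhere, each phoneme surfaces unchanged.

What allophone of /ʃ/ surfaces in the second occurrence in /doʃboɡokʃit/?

[ʃ]

/ʃ/ (between /k/ and /i/) is in the target of rule 3 but the environment (between two vowels) is not met → [ʃ].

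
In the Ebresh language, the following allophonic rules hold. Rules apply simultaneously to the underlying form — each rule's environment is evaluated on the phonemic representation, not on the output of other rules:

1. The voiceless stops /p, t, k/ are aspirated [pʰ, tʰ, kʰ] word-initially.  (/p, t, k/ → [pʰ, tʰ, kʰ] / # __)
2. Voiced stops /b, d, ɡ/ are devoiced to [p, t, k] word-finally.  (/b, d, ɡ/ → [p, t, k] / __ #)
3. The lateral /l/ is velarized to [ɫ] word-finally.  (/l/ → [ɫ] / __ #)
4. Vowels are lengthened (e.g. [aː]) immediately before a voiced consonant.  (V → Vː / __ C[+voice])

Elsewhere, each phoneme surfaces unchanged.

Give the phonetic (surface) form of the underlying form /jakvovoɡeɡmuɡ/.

/j/ (word-initial) is unaffected → [j].
/a/ (between /j/ and /k/): rule 4 targets it, but not before a voiced consonant → unchanged [a].
/k/ (between /a/ and /v/) is in the target of rule 1 but the environment (word-initially) is not met → [k].
/v/ stays [v].
/o/ — between /v/ and /v/, before a voiced consonant — surfaces as [oː] (rule 4).
/v/ (between /o/ and /o/): no rule targets it → [v].
Rule 4 applies to /o/ (between /v/ and /ɡ/: before a voiced consonant) → [oː].
/ɡ/ (between /o/ and /e/): rule 2 targets it, but not word-finally → unchanged [ɡ].
/e/ (between /ɡ/ and /ɡ/) occurs before a voiced consonant → [eː] by rule 4.
/ɡ/ — between /e/ and /m/; rule 2 does not apply here → [ɡ].
/m/ — not in any rule's target class → [m].
Rule 4 applies to /u/ (between /m/ and /ɡ/: before a voiced consonant) → [uː].
/ɡ/ (word-final) occurs word-finally → [k] by rule 2.

[jakvoːvoːɡeːɡmuːk]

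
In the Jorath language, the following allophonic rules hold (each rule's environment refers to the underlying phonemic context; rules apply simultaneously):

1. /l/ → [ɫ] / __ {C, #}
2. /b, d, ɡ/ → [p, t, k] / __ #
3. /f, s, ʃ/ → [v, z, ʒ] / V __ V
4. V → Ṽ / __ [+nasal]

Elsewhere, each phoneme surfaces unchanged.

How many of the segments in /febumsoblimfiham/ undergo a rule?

3

Segments that undergo a rule: /u/ → [ũ] (rule 4); /i/ → [ĩ] (rule 4); /a/ → [ã] (rule 4).
All other segments surface unchanged.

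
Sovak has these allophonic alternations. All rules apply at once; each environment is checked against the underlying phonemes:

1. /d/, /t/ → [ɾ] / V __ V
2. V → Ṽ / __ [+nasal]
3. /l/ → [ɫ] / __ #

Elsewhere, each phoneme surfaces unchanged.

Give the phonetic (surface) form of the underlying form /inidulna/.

/i/ meets the environment for rule 2 (before a nasal consonant) → [ĩ].
/n/ — not in any rule's target class → [n].
/i/ (between /n/ and /d/) fails the environment for rule 2, so it stays [i].
/d/ — between /i/ and /u/, between two vowels — surfaces as [ɾ] (rule 1).
/u/ (between /d/ and /l/) fails the environment for rule 2, so it stays [u].
/l/ (between /u/ and /n/) is in the target of rule 3 but the environment (word-finally) is not met → [l].
/n/ (between /l/ and /a/): no rule targets it → [n].
/a/ (word-final) is in the target of rule 2 but the environment (before a nasal consonant) is not met → [a].

[ĩniɾulna]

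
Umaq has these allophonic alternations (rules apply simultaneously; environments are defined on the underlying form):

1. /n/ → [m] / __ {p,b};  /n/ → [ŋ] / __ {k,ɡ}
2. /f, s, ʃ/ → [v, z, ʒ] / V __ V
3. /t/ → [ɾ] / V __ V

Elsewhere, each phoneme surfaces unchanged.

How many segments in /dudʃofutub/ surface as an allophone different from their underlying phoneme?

2

Segments that undergo a rule: /f/ → [v] (rule 2); /t/ → [ɾ] (rule 3).
All other segments surface unchanged.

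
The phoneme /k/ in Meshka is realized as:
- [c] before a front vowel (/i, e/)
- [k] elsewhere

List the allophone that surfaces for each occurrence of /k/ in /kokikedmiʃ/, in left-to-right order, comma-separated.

[k], [c], [c]

Occurrence 1 (position 1): no conditioning environment matches → elsewhere allophone [k].
Occurrence 2 (position 3): before a front vowel → [c].
Occurrence 3 (position 5): before a front vowel → [c].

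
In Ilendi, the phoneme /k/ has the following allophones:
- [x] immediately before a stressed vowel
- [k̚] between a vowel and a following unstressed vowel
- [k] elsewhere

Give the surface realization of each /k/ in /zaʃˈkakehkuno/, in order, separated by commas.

[x], [k̚], [k]

Occurrence 1 (position 4): immediately before a stressed vowel → [x].
Occurrence 2 (position 6): between a vowel and a following unstressed vowel → [k̚].
Occurrence 3 (position 9): no conditioning environment matches → elsewhere allophone [k].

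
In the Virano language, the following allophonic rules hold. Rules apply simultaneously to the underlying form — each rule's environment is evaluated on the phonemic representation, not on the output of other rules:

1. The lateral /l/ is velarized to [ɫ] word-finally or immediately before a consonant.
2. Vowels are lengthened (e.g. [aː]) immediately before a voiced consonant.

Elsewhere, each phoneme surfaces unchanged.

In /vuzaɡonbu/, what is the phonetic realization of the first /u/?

/u/ (between /v/ and /z/): before a voiced consonant, so rule 2 applies → [uː].

[uː]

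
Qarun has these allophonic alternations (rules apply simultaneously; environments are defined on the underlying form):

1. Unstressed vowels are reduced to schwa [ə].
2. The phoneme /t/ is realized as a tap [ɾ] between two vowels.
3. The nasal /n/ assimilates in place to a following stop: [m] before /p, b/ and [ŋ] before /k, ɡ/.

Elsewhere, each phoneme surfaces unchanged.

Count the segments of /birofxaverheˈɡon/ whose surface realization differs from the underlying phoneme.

5

Segments that undergo a rule: /i/ → [ə] (rule 1); /o/ → [ə] (rule 1); /a/ → [ə] (rule 1); /e/ → [ə] (rule 1); /e/ → [ə] (rule 1).
All other segments surface unchanged.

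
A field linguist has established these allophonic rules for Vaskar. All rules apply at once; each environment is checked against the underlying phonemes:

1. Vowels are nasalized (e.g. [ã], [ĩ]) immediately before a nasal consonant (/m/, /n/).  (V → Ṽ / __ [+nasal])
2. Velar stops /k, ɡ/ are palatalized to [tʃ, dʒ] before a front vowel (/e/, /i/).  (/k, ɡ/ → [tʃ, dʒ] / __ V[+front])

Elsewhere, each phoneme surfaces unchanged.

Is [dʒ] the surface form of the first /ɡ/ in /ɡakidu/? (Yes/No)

/ɡ/ (word-initial) is in the target of rule 2 but the environment (before a front vowel) is not met → [ɡ].
The actual realization is [ɡ], not [dʒ].

No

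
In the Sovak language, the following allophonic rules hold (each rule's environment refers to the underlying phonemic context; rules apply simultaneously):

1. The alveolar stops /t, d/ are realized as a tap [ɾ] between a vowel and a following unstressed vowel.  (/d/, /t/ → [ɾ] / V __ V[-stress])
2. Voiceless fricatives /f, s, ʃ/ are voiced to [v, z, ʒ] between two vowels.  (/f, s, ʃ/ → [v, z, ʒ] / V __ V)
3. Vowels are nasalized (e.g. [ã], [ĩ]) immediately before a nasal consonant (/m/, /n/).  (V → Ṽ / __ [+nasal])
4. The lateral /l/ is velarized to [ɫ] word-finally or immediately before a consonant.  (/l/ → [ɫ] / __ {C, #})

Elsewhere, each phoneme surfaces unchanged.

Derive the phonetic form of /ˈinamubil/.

/i/ (word-initial): before a nasal consonant, so rule 3 applies → [ĩ].
/n/ (between /i/ and /a/) is unaffected → [n].
Rule 3 applies to /a/ (between /n/ and /m/: before a nasal consonant) → [ã].
/m/ (between /a/ and /u/) is unaffected → [m].
/u/ (between /m/ and /b/) fails the environment for rule 3, so it stays [u].
/b/ — not in any rule's target class → [b].
/i/ (between /b/ and /l/) is in the target of rule 3 but the environment (before a nasal consonant) is not met → [i].
/l/ meets the environment for rule 4 (word-finally or immediately before a consonant) → [ɫ].

[ˈĩnãmubiɫ]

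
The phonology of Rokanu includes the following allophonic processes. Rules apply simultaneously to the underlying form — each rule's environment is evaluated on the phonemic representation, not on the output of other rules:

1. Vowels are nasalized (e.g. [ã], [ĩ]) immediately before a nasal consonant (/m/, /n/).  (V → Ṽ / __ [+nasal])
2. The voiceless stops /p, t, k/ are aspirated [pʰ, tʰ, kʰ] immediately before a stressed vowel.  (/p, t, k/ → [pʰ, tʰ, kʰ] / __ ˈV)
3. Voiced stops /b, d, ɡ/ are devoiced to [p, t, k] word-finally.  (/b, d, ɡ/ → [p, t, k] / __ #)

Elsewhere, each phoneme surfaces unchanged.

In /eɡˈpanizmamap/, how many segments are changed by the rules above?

Segments that undergo a rule: /p/ → [pʰ] (rule 2); /a/ → [ã] (rule 1); /a/ → [ã] (rule 1).
All other segments surface unchanged.

3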